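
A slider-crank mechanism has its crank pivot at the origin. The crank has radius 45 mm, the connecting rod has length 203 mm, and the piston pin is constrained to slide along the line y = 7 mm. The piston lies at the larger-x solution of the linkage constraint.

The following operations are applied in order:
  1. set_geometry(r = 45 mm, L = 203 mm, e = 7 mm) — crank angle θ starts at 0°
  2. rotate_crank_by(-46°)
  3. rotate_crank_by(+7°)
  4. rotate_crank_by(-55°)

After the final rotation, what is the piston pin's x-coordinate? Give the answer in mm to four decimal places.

set_geometry: r = 45 mm, L = 203 mm, e = 7 mm; θ ← 0°
rotate_crank_by(-46°): θ ← 0° -46° = -46°
rotate_crank_by(+7°): θ ← -46° +7° = -39°
rotate_crank_by(-55°): θ ← -39° -55° = -94°
crank pin P = (r cos θ, r sin θ) = (-3.139041, -44.890382)
h = r sin θ − e = -44.890382 − 7 = -51.890382
x = r cos θ + √(L² − h²) = -3.139041 + √(41209.0 − 2692.6118) = -3.139041 + 196.255925 = 193.116884

193.1169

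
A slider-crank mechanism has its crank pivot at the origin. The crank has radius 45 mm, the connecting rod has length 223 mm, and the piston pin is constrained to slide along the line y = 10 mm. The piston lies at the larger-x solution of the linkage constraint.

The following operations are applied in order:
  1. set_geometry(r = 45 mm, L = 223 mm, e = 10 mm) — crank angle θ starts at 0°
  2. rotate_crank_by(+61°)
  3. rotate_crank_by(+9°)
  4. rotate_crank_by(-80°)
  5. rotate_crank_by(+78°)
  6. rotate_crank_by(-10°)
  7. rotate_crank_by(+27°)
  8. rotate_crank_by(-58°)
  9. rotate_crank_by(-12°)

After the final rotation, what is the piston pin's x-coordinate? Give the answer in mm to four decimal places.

set_geometry: r = 45 mm, L = 223 mm, e = 10 mm; θ ← 0°
rotate_crank_by(+61°): θ ← 0° +61° = 61°
rotate_crank_by(+9°): θ ← 61° +9° = 70°
rotate_crank_by(-80°): θ ← 70° -80° = -10°
rotate_crank_by(+78°): θ ← -10° +78° = 68°
rotate_crank_by(-10°): θ ← 68° -10° = 58°
rotate_crank_by(+27°): θ ← 58° +27° = 85°
rotate_crank_by(-58°): θ ← 85° -58° = 27°
rotate_crank_by(-12°): θ ← 27° -12° = 15°
crank pin P = (r cos θ, r sin θ) = (43.466662, 11.646857)
h = r sin θ − e = 11.646857 − 10 = 1.646857
x = r cos θ + √(L² − h²) = 43.466662 + √(49729.0 − 2.7121) = 43.466662 + 222.993919 = 266.460581

266.4606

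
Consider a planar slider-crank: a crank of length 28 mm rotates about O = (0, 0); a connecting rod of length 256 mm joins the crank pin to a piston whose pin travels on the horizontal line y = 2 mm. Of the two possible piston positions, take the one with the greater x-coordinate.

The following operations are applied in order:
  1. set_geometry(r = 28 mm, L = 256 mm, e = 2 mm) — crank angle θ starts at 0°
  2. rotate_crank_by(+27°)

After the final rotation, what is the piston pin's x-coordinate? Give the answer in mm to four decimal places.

set_geometry: r = 28 mm, L = 256 mm, e = 2 mm; θ ← 0°
rotate_crank_by(+27°): θ ← 0° +27° = 27°
crank pin P = (r cos θ, r sin θ) = (24.948183, 12.711734)
h = r sin θ − e = 12.711734 − 2 = 10.711734
x = r cos θ + √(L² − h²) = 24.948183 + √(65536.0 − 114.7412) = 24.948183 + 255.775798 = 280.723981

280.7240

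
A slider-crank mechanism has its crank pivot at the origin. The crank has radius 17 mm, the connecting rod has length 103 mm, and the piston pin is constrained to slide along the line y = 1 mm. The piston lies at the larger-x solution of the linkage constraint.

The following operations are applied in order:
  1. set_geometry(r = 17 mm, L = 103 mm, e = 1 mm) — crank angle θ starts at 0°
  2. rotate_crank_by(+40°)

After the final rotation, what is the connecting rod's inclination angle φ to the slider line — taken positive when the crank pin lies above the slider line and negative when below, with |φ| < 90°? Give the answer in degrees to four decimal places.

5.5309

set_geometry: r = 17 mm, L = 103 mm, e = 1 mm; θ ← 0°
rotate_crank_by(+40°): θ ← 0° +40° = 40°
crank pin P = (r cos θ, r sin θ) = (13.022756, 10.927389)
h = r sin θ − e = 10.927389 − 1 = 9.927389
sin φ = h / L = 9.927389 / 103 = 0.09638242
φ = arcsin(0.09638242) = 5.530892°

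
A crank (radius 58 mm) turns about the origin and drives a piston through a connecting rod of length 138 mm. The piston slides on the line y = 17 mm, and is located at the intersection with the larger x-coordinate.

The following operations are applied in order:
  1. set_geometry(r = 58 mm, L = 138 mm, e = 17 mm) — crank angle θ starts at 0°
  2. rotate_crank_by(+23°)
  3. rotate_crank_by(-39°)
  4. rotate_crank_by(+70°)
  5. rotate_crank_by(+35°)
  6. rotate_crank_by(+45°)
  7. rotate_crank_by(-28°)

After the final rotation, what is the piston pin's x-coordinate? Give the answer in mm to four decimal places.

116.4600

set_geometry: r = 58 mm, L = 138 mm, e = 17 mm; θ ← 0°
rotate_crank_by(+23°): θ ← 0° +23° = 23°
rotate_crank_by(-39°): θ ← 23° -39° = -16°
rotate_crank_by(+70°): θ ← -16° +70° = 54°
rotate_crank_by(+35°): θ ← 54° +35° = 89°
rotate_crank_by(+45°): θ ← 89° +45° = 134°
rotate_crank_by(-28°): θ ← 134° -28° = 106°
crank pin P = (r cos θ, r sin θ) = (-15.986967, 55.753178)
h = r sin θ − e = 55.753178 − 17 = 38.753178
x = r cos θ + √(L² − h²) = -15.986967 + √(19044.0 − 1501.8088) = -15.986967 + 132.446937 = 116.459971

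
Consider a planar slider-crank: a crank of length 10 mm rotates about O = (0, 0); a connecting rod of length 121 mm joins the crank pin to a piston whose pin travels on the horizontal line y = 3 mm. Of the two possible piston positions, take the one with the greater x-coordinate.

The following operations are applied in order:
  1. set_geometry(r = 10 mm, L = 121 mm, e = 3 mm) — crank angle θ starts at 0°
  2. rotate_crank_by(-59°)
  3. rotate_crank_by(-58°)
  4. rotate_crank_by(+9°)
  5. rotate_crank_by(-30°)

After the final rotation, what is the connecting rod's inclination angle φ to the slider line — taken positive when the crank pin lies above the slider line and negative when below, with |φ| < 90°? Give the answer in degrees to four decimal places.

-4.5939

set_geometry: r = 10 mm, L = 121 mm, e = 3 mm; θ ← 0°
rotate_crank_by(-59°): θ ← 0° -59° = -59°
rotate_crank_by(-58°): θ ← -59° -58° = -117°
rotate_crank_by(+9°): θ ← -117° +9° = -108°
rotate_crank_by(-30°): θ ← -108° -30° = -138°
crank pin P = (r cos θ, r sin θ) = (-7.431448, -6.691306)
h = r sin θ − e = -6.691306 − 3 = -9.691306
sin φ = h / L = -9.691306 / 121 = -0.08009344
φ = arcsin(-0.08009344) = -4.593937°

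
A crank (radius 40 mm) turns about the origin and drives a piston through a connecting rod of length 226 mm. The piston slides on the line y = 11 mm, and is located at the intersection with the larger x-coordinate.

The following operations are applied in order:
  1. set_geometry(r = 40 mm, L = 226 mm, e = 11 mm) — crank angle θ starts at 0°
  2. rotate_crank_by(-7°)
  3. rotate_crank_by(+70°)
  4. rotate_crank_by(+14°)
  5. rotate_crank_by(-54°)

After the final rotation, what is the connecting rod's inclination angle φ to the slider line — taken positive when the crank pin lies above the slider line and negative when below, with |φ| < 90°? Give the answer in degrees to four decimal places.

set_geometry: r = 40 mm, L = 226 mm, e = 11 mm; θ ← 0°
rotate_crank_by(-7°): θ ← 0° -7° = -7°
rotate_crank_by(+70°): θ ← -7° +70° = 63°
rotate_crank_by(+14°): θ ← 63° +14° = 77°
rotate_crank_by(-54°): θ ← 77° -54° = 23°
crank pin P = (r cos θ, r sin θ) = (36.820194, 15.629245)
h = r sin θ − e = 15.629245 − 11 = 4.629245
sin φ = h / L = 4.629245 / 226 = 0.02048339
φ = arcsin(0.02048339) = 1.173694°

1.1737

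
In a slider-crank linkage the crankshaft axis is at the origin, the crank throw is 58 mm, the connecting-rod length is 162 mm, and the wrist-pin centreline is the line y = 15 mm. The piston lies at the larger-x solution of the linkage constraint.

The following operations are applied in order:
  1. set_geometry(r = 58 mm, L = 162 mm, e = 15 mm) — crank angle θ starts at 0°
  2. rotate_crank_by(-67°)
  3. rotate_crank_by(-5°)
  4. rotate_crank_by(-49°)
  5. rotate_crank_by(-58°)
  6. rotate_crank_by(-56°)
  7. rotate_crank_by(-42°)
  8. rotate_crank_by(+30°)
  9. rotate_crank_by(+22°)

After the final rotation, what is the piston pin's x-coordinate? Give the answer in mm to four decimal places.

set_geometry: r = 58 mm, L = 162 mm, e = 15 mm; θ ← 0°
rotate_crank_by(-67°): θ ← 0° -67° = -67°
rotate_crank_by(-5°): θ ← -67° -5° = -72°
rotate_crank_by(-49°): θ ← -72° -49° = -121°
rotate_crank_by(-58°): θ ← -121° -58° = -179°
rotate_crank_by(-56°): θ ← -179° -56° = -235°
rotate_crank_by(-42°): θ ← -235° -42° = -277°
rotate_crank_by(+30°): θ ← -277° +30° = -247°
rotate_crank_by(+22°): θ ← -247° +22° = -225°
crank pin P = (r cos θ, r sin θ) = (-41.012193, 41.012193)
h = r sin θ − e = 41.012193 − 15 = 26.012193
x = r cos θ + √(L² − h²) = -41.012193 + √(26244.0 − 676.6342) = -41.012193 + 159.897986 = 118.885792

118.8858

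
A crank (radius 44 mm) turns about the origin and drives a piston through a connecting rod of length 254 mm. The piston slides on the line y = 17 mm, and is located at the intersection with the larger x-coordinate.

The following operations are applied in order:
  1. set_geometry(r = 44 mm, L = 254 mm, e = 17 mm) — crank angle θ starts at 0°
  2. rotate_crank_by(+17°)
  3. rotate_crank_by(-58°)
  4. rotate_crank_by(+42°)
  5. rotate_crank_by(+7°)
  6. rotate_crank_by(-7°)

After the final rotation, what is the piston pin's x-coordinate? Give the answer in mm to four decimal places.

297.4741

set_geometry: r = 44 mm, L = 254 mm, e = 17 mm; θ ← 0°
rotate_crank_by(+17°): θ ← 0° +17° = 17°
rotate_crank_by(-58°): θ ← 17° -58° = -41°
rotate_crank_by(+42°): θ ← -41° +42° = 1°
rotate_crank_by(+7°): θ ← 1° +7° = 8°
rotate_crank_by(-7°): θ ← 8° -7° = 1°
crank pin P = (r cos θ, r sin θ) = (43.993299, 0.767906)
h = r sin θ − e = 0.767906 − 17 = -16.232094
x = r cos θ + √(L² − h²) = 43.993299 + √(64516.0 − 263.4809) = 43.993299 + 253.480806 = 297.474105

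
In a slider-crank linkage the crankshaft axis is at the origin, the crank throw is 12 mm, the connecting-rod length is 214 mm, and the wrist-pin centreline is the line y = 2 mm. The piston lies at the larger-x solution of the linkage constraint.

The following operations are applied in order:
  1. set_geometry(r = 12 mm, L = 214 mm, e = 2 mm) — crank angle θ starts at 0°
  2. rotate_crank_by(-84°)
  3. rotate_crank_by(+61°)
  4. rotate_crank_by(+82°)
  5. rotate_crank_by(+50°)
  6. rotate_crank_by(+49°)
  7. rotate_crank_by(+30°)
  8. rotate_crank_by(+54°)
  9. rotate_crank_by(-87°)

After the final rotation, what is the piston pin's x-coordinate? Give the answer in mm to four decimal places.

203.1023

set_geometry: r = 12 mm, L = 214 mm, e = 2 mm; θ ← 0°
rotate_crank_by(-84°): θ ← 0° -84° = -84°
rotate_crank_by(+61°): θ ← -84° +61° = -23°
rotate_crank_by(+82°): θ ← -23° +82° = 59°
rotate_crank_by(+50°): θ ← 59° +50° = 109°
rotate_crank_by(+49°): θ ← 109° +49° = 158°
rotate_crank_by(+30°): θ ← 158° +30° = 188°
rotate_crank_by(+54°): θ ← 188° +54° = 242°
rotate_crank_by(-87°): θ ← 242° -87° = 155°
crank pin P = (r cos θ, r sin θ) = (-10.875693, 5.071419)
h = r sin θ − e = 5.071419 − 2 = 3.071419
x = r cos θ + √(L² − h²) = -10.875693 + √(45796.0 − 9.4336) = -10.875693 + 213.977958 = 203.102264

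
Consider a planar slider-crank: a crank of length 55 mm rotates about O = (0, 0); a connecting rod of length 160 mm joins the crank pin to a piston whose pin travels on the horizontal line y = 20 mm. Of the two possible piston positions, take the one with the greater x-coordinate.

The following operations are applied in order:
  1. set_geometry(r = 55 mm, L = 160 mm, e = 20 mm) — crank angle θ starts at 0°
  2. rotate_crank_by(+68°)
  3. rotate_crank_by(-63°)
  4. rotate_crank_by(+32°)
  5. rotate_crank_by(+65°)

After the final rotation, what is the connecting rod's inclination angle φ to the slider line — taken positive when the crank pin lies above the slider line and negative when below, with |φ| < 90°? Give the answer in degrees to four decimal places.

12.1949

set_geometry: r = 55 mm, L = 160 mm, e = 20 mm; θ ← 0°
rotate_crank_by(+68°): θ ← 0° +68° = 68°
rotate_crank_by(-63°): θ ← 68° -63° = 5°
rotate_crank_by(+32°): θ ← 5° +32° = 37°
rotate_crank_by(+65°): θ ← 37° +65° = 102°
crank pin P = (r cos θ, r sin θ) = (-11.435143, 53.798118)
h = r sin θ − e = 53.798118 − 20 = 33.798118
sin φ = h / L = 33.798118 / 160 = 0.21123824
φ = arcsin(0.21123824) = 12.194926°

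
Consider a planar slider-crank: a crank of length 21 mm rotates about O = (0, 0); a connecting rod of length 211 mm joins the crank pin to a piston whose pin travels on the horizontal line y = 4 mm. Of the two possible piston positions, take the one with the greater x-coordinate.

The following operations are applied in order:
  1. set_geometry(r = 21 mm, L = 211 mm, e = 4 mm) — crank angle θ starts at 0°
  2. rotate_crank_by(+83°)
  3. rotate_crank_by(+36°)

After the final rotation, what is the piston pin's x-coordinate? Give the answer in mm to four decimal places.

set_geometry: r = 21 mm, L = 211 mm, e = 4 mm; θ ← 0°
rotate_crank_by(+83°): θ ← 0° +83° = 83°
rotate_crank_by(+36°): θ ← 83° +36° = 119°
crank pin P = (r cos θ, r sin θ) = (-10.181002, 18.367014)
h = r sin θ − e = 18.367014 − 4 = 14.367014
x = r cos θ + √(L² − h²) = -10.181002 + √(44521.0 − 206.4111) = -10.181002 + 210.510306 = 200.329304

200.3293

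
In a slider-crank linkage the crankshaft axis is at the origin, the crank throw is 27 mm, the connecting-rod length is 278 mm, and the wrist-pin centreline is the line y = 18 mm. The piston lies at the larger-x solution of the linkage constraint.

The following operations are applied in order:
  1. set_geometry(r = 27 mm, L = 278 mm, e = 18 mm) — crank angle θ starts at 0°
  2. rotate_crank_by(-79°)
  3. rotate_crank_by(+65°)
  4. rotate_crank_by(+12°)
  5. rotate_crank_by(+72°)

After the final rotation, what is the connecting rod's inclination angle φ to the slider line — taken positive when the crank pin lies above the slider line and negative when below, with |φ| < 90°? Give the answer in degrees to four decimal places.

1.5195

set_geometry: r = 27 mm, L = 278 mm, e = 18 mm; θ ← 0°
rotate_crank_by(-79°): θ ← 0° -79° = -79°
rotate_crank_by(+65°): θ ← -79° +65° = -14°
rotate_crank_by(+12°): θ ← -14° +12° = -2°
rotate_crank_by(+72°): θ ← -2° +72° = 70°
crank pin P = (r cos θ, r sin θ) = (9.234544, 25.371701)
h = r sin θ − e = 25.371701 − 18 = 7.371701
sin φ = h / L = 7.371701 / 278 = 0.02651691
φ = arcsin(0.02651691) = 1.519485°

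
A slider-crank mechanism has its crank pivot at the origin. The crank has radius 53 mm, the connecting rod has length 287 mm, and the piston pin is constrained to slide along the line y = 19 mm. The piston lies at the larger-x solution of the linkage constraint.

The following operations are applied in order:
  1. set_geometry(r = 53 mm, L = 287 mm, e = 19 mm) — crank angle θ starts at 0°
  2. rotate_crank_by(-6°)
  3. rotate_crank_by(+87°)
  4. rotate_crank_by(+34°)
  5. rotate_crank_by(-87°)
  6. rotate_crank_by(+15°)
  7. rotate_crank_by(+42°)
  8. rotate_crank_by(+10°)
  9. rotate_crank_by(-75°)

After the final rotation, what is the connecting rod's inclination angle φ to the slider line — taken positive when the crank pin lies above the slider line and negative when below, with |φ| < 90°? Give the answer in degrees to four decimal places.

-0.1743

set_geometry: r = 53 mm, L = 287 mm, e = 19 mm; θ ← 0°
rotate_crank_by(-6°): θ ← 0° -6° = -6°
rotate_crank_by(+87°): θ ← -6° +87° = 81°
rotate_crank_by(+34°): θ ← 81° +34° = 115°
rotate_crank_by(-87°): θ ← 115° -87° = 28°
rotate_crank_by(+15°): θ ← 28° +15° = 43°
rotate_crank_by(+42°): θ ← 43° +42° = 85°
rotate_crank_by(+10°): θ ← 85° +10° = 95°
rotate_crank_by(-75°): θ ← 95° -75° = 20°
crank pin P = (r cos θ, r sin θ) = (49.803709, 18.127068)
h = r sin θ − e = 18.127068 − 19 = -0.872932
sin φ = h / L = -0.872932 / 287 = -0.00304158
φ = arcsin(-0.00304158) = -0.174270°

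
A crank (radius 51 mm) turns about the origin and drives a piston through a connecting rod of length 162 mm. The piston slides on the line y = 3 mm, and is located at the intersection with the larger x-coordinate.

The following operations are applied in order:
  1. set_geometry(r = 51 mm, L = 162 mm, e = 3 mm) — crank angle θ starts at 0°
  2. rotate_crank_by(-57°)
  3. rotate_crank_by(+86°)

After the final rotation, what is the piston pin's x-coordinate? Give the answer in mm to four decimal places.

205.1422

set_geometry: r = 51 mm, L = 162 mm, e = 3 mm; θ ← 0°
rotate_crank_by(-57°): θ ← 0° -57° = -57°
rotate_crank_by(+86°): θ ← -57° +86° = 29°
crank pin P = (r cos θ, r sin θ) = (44.605605, 24.725291)
h = r sin θ − e = 24.725291 − 3 = 21.725291
x = r cos θ + √(L² − h²) = 44.605605 + √(26244.0 − 471.9883) = 44.605605 + 160.536637 = 205.142242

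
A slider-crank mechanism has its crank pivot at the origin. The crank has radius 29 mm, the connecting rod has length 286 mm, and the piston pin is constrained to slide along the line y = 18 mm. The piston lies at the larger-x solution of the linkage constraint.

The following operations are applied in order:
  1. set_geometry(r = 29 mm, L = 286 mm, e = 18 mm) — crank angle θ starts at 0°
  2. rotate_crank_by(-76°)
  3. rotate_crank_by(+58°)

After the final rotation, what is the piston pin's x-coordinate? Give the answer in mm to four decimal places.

set_geometry: r = 29 mm, L = 286 mm, e = 18 mm; θ ← 0°
rotate_crank_by(-76°): θ ← 0° -76° = -76°
rotate_crank_by(+58°): θ ← -76° +58° = -18°
crank pin P = (r cos θ, r sin θ) = (27.580639, -8.961493)
h = r sin θ − e = -8.961493 − 18 = -26.961493
x = r cos θ + √(L² − h²) = 27.580639 + √(81796.0 − 726.9221) = 27.580639 + 284.726321 = 312.306960

312.3070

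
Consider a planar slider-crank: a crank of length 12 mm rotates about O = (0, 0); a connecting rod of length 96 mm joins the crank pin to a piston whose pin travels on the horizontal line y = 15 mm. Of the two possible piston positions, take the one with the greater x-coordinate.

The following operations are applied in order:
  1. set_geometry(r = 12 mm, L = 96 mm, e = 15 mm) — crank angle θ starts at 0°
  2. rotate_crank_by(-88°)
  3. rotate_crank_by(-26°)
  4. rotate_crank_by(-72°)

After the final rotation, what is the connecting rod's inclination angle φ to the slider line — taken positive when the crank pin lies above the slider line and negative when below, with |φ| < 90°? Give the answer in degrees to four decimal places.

-8.2321

set_geometry: r = 12 mm, L = 96 mm, e = 15 mm; θ ← 0°
rotate_crank_by(-88°): θ ← 0° -88° = -88°
rotate_crank_by(-26°): θ ← -88° -26° = -114°
rotate_crank_by(-72°): θ ← -114° -72° = -186°
crank pin P = (r cos θ, r sin θ) = (-11.934263, 1.254342)
h = r sin θ − e = 1.254342 − 15 = -13.745658
sin φ = h / L = -13.745658 / 96 = -0.14318394
φ = arcsin(-0.14318394) = -8.232129°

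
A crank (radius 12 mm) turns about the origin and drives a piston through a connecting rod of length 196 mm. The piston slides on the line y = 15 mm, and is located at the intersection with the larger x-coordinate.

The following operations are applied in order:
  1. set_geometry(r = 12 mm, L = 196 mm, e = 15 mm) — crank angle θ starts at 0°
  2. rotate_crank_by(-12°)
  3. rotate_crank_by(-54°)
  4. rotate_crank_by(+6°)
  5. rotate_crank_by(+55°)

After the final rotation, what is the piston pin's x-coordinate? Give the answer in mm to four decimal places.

207.2964

set_geometry: r = 12 mm, L = 196 mm, e = 15 mm; θ ← 0°
rotate_crank_by(-12°): θ ← 0° -12° = -12°
rotate_crank_by(-54°): θ ← -12° -54° = -66°
rotate_crank_by(+6°): θ ← -66° +6° = -60°
rotate_crank_by(+55°): θ ← -60° +55° = -5°
crank pin P = (r cos θ, r sin θ) = (11.954336, -1.045869)
h = r sin θ − e = -1.045869 − 15 = -16.045869
x = r cos θ + √(L² − h²) = 11.954336 + √(38416.0 − 257.4699) = 11.954336 + 195.342085 = 207.296421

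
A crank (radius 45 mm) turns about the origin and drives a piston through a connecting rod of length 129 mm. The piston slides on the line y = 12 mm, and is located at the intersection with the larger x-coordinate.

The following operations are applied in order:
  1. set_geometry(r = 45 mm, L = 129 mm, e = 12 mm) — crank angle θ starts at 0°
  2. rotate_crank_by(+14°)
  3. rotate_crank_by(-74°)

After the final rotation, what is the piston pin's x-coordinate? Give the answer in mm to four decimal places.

set_geometry: r = 45 mm, L = 129 mm, e = 12 mm; θ ← 0°
rotate_crank_by(+14°): θ ← 0° +14° = 14°
rotate_crank_by(-74°): θ ← 14° -74° = -60°
crank pin P = (r cos θ, r sin θ) = (22.500000, -38.971143)
h = r sin θ − e = -38.971143 − 12 = -50.971143
x = r cos θ + √(L² − h²) = 22.500000 + √(16641.0 − 2598.0574) = 22.500000 + 118.502922 = 141.002922

141.0029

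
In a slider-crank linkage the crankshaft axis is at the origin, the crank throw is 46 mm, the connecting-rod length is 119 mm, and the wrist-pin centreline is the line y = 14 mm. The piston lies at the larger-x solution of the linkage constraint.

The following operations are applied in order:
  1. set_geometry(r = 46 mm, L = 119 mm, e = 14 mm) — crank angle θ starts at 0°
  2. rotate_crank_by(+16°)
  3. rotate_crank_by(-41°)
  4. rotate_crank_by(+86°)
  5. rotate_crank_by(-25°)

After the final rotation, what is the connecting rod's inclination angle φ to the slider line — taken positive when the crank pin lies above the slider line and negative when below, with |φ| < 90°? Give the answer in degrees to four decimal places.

6.2902

set_geometry: r = 46 mm, L = 119 mm, e = 14 mm; θ ← 0°
rotate_crank_by(+16°): θ ← 0° +16° = 16°
rotate_crank_by(-41°): θ ← 16° -41° = -25°
rotate_crank_by(+86°): θ ← -25° +86° = 61°
rotate_crank_by(-25°): θ ← 61° -25° = 36°
crank pin P = (r cos θ, r sin θ) = (37.214782, 27.038122)
h = r sin θ − e = 27.038122 − 14 = 13.038122
sin φ = h / L = 13.038122 / 119 = 0.10956405
φ = arcsin(0.10956405) = 6.290185°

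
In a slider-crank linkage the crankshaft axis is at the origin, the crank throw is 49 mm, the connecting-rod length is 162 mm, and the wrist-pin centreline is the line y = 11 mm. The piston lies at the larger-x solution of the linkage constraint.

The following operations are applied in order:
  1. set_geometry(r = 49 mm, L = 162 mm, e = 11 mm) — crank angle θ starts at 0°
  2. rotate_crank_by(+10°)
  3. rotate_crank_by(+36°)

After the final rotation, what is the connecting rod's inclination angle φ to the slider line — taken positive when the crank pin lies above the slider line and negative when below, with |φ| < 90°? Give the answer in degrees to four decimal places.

8.6082

set_geometry: r = 49 mm, L = 162 mm, e = 11 mm; θ ← 0°
rotate_crank_by(+10°): θ ← 0° +10° = 10°
rotate_crank_by(+36°): θ ← 10° +36° = 46°
crank pin P = (r cos θ, r sin θ) = (34.038260, 35.247650)
h = r sin θ − e = 35.247650 − 11 = 24.247650
sin φ = h / L = 24.247650 / 162 = 0.14967685
φ = arcsin(0.14967685) = 8.608200°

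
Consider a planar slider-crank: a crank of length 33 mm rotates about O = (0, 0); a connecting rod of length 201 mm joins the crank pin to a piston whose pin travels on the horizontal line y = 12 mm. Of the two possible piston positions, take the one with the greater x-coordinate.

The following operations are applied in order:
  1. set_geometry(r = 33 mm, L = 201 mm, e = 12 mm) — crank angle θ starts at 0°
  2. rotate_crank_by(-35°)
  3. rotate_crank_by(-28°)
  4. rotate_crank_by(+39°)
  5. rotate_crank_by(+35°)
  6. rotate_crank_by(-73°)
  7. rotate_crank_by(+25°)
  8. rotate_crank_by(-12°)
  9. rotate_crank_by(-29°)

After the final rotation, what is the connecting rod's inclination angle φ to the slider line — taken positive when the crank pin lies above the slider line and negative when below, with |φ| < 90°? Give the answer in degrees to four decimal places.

set_geometry: r = 33 mm, L = 201 mm, e = 12 mm; θ ← 0°
rotate_crank_by(-35°): θ ← 0° -35° = -35°
rotate_crank_by(-28°): θ ← -35° -28° = -63°
rotate_crank_by(+39°): θ ← -63° +39° = -24°
rotate_crank_by(+35°): θ ← -24° +35° = 11°
rotate_crank_by(-73°): θ ← 11° -73° = -62°
rotate_crank_by(+25°): θ ← -62° +25° = -37°
rotate_crank_by(-12°): θ ← -37° -12° = -49°
rotate_crank_by(-29°): θ ← -49° -29° = -78°
crank pin P = (r cos θ, r sin θ) = (6.861086, -32.278871)
h = r sin θ − e = -32.278871 − 12 = -44.278871
sin φ = h / L = -44.278871 / 201 = -0.22029289
φ = arcsin(-0.22029289) = -12.726236°

-12.7262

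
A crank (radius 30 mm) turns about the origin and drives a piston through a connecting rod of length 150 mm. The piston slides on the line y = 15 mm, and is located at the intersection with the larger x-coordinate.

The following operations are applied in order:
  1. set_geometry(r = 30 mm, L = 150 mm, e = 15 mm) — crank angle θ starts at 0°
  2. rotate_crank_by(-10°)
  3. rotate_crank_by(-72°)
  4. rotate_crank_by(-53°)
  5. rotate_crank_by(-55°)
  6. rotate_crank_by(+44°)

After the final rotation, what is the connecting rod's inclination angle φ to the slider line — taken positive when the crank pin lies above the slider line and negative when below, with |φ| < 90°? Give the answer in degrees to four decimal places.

set_geometry: r = 30 mm, L = 150 mm, e = 15 mm; θ ← 0°
rotate_crank_by(-10°): θ ← 0° -10° = -10°
rotate_crank_by(-72°): θ ← -10° -72° = -82°
rotate_crank_by(-53°): θ ← -82° -53° = -135°
rotate_crank_by(-55°): θ ← -135° -55° = -190°
rotate_crank_by(+44°): θ ← -190° +44° = -146°
crank pin P = (r cos θ, r sin θ) = (-24.871127, -16.775787)
h = r sin θ − e = -16.775787 − 15 = -31.775787
sin φ = h / L = -31.775787 / 150 = -0.21183858
φ = arcsin(-0.21183858) = -12.230120°

-12.2301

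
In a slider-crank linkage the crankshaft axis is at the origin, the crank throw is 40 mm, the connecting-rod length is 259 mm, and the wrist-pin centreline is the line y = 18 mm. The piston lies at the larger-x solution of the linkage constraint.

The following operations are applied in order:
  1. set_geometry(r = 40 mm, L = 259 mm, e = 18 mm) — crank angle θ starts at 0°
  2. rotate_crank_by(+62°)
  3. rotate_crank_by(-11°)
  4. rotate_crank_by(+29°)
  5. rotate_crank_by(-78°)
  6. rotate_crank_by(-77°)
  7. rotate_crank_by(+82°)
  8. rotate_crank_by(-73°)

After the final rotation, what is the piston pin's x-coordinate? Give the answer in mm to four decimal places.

set_geometry: r = 40 mm, L = 259 mm, e = 18 mm; θ ← 0°
rotate_crank_by(+62°): θ ← 0° +62° = 62°
rotate_crank_by(-11°): θ ← 62° -11° = 51°
rotate_crank_by(+29°): θ ← 51° +29° = 80°
rotate_crank_by(-78°): θ ← 80° -78° = 2°
rotate_crank_by(-77°): θ ← 2° -77° = -75°
rotate_crank_by(+82°): θ ← -75° +82° = 7°
rotate_crank_by(-73°): θ ← 7° -73° = -66°
crank pin P = (r cos θ, r sin θ) = (16.269466, -36.541818)
h = r sin θ − e = -36.541818 − 18 = -54.541818
x = r cos θ + √(L² − h²) = 16.269466 + √(67081.0 − 2974.8099) = 16.269466 + 253.192002 = 269.461468

269.4615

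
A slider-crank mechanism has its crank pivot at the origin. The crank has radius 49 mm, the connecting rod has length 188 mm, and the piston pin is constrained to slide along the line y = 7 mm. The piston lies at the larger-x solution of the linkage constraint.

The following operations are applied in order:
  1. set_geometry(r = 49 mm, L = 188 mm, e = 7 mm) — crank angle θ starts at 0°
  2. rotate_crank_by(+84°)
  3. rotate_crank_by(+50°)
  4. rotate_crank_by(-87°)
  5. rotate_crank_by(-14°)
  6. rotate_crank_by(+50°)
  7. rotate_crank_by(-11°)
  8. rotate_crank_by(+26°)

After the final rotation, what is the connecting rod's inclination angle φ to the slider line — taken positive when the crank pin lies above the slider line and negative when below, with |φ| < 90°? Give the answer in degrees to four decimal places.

set_geometry: r = 49 mm, L = 188 mm, e = 7 mm; θ ← 0°
rotate_crank_by(+84°): θ ← 0° +84° = 84°
rotate_crank_by(+50°): θ ← 84° +50° = 134°
rotate_crank_by(-87°): θ ← 134° -87° = 47°
rotate_crank_by(-14°): θ ← 47° -14° = 33°
rotate_crank_by(+50°): θ ← 33° +50° = 83°
rotate_crank_by(-11°): θ ← 83° -11° = 72°
rotate_crank_by(+26°): θ ← 72° +26° = 98°
crank pin P = (r cos θ, r sin θ) = (-6.819482, 48.523135)
h = r sin θ − e = 48.523135 − 7 = 41.523135
sin φ = h / L = 41.523135 / 188 = 0.22086774
φ = arcsin(0.22086774) = 12.760005°

12.7600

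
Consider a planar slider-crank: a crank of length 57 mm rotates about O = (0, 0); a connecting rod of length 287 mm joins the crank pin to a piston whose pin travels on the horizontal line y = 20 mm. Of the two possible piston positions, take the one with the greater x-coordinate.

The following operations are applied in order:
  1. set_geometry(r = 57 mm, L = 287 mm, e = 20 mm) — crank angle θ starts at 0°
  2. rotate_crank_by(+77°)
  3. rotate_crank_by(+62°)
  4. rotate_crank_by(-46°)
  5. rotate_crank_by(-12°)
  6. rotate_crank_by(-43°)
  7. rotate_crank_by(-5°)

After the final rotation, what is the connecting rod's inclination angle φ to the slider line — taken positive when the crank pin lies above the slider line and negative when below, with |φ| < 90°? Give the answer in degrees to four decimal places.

2.2054

set_geometry: r = 57 mm, L = 287 mm, e = 20 mm; θ ← 0°
rotate_crank_by(+77°): θ ← 0° +77° = 77°
rotate_crank_by(+62°): θ ← 77° +62° = 139°
rotate_crank_by(-46°): θ ← 139° -46° = 93°
rotate_crank_by(-12°): θ ← 93° -12° = 81°
rotate_crank_by(-43°): θ ← 81° -43° = 38°
rotate_crank_by(-5°): θ ← 38° -5° = 33°
crank pin P = (r cos θ, r sin θ) = (47.804222, 31.044425)
h = r sin θ − e = 31.044425 − 20 = 11.044425
sin φ = h / L = 11.044425 / 287 = 0.03848232
φ = arcsin(0.03848232) = 2.205419°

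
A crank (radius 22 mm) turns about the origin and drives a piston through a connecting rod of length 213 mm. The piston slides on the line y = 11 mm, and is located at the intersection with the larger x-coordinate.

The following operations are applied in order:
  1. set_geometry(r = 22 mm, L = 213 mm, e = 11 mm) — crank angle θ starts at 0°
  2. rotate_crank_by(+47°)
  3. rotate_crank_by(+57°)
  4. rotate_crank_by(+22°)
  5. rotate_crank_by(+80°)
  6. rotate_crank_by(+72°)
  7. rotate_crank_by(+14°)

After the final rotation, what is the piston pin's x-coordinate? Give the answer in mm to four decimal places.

set_geometry: r = 22 mm, L = 213 mm, e = 11 mm; θ ← 0°
rotate_crank_by(+47°): θ ← 0° +47° = 47°
rotate_crank_by(+57°): θ ← 47° +57° = 104°
rotate_crank_by(+22°): θ ← 104° +22° = 126°
rotate_crank_by(+80°): θ ← 126° +80° = 206°
rotate_crank_by(+72°): θ ← 206° +72° = 278°
rotate_crank_by(+14°): θ ← 278° +14° = 292°
crank pin P = (r cos θ, r sin θ) = (8.241345, -20.398045)
h = r sin θ − e = -20.398045 − 11 = -31.398045
x = r cos θ + √(L² − h²) = 8.241345 + √(45369.0 − 985.8372) = 8.241345 + 210.673118 = 218.914463

218.9145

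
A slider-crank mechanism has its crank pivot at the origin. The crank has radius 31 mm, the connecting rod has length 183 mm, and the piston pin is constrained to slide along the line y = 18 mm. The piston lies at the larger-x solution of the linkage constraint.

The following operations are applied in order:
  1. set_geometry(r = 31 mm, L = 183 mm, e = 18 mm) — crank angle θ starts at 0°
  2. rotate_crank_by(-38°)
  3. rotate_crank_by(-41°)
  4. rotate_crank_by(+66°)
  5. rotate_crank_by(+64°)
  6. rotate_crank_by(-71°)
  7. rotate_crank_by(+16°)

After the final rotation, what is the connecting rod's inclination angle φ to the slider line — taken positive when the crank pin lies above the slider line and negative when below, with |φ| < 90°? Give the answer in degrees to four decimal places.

-6.3255

set_geometry: r = 31 mm, L = 183 mm, e = 18 mm; θ ← 0°
rotate_crank_by(-38°): θ ← 0° -38° = -38°
rotate_crank_by(-41°): θ ← -38° -41° = -79°
rotate_crank_by(+66°): θ ← -79° +66° = -13°
rotate_crank_by(+64°): θ ← -13° +64° = 51°
rotate_crank_by(-71°): θ ← 51° -71° = -20°
rotate_crank_by(+16°): θ ← -20° +16° = -4°
crank pin P = (r cos θ, r sin θ) = (30.924486, -2.162451)
h = r sin θ − e = -2.162451 − 18 = -20.162451
sin φ = h / L = -20.162451 / 183 = -0.11017733
φ = arcsin(-0.11017733) = -6.325538°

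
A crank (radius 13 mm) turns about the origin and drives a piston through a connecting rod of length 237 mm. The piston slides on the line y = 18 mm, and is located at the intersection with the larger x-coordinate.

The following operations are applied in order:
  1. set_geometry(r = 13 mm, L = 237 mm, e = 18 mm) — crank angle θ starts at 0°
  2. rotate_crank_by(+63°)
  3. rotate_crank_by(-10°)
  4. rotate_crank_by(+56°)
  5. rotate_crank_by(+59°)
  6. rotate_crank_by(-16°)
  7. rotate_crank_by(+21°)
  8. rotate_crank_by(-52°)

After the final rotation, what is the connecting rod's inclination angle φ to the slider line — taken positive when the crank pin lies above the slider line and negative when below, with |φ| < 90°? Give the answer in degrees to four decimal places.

set_geometry: r = 13 mm, L = 237 mm, e = 18 mm; θ ← 0°
rotate_crank_by(+63°): θ ← 0° +63° = 63°
rotate_crank_by(-10°): θ ← 63° -10° = 53°
rotate_crank_by(+56°): θ ← 53° +56° = 109°
rotate_crank_by(+59°): θ ← 109° +59° = 168°
rotate_crank_by(-16°): θ ← 168° -16° = 152°
rotate_crank_by(+21°): θ ← 152° +21° = 173°
rotate_crank_by(-52°): θ ← 173° -52° = 121°
crank pin P = (r cos θ, r sin θ) = (-6.695495, 11.143175)
h = r sin θ − e = 11.143175 − 18 = -6.856825
sin φ = h / L = -6.856825 / 237 = -0.02893175
φ = arcsin(-0.02893175) = -1.657899°

-1.6579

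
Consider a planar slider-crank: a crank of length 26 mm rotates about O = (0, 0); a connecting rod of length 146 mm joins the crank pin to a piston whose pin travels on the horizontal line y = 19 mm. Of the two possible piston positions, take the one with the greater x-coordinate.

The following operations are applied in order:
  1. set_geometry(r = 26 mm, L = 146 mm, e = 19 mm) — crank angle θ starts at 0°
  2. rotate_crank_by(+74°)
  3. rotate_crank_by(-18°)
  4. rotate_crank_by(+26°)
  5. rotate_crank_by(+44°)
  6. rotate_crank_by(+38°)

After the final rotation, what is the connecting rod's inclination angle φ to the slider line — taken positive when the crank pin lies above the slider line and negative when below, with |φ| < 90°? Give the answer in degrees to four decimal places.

-4.6490

set_geometry: r = 26 mm, L = 146 mm, e = 19 mm; θ ← 0°
rotate_crank_by(+74°): θ ← 0° +74° = 74°
rotate_crank_by(-18°): θ ← 74° -18° = 56°
rotate_crank_by(+26°): θ ← 56° +26° = 82°
rotate_crank_by(+44°): θ ← 82° +44° = 126°
rotate_crank_by(+38°): θ ← 126° +38° = 164°
crank pin P = (r cos θ, r sin θ) = (-24.992804, 7.166571)
h = r sin θ − e = 7.166571 − 19 = -11.833429
sin φ = h / L = -11.833429 / 146 = -0.08105088
φ = arcsin(-0.08105088) = -4.648973°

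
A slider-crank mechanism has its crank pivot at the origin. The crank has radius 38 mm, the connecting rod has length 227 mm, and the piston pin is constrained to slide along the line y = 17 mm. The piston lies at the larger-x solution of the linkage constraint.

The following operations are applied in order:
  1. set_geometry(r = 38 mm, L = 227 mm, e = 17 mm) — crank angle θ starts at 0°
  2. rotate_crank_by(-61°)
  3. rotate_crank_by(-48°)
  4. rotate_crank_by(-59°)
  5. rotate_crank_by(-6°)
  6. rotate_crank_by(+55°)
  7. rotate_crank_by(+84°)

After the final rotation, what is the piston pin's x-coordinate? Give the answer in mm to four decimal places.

254.7880

set_geometry: r = 38 mm, L = 227 mm, e = 17 mm; θ ← 0°
rotate_crank_by(-61°): θ ← 0° -61° = -61°
rotate_crank_by(-48°): θ ← -61° -48° = -109°
rotate_crank_by(-59°): θ ← -109° -59° = -168°
rotate_crank_by(-6°): θ ← -168° -6° = -174°
rotate_crank_by(+55°): θ ← -174° +55° = -119°
rotate_crank_by(+84°): θ ← -119° +84° = -35°
crank pin P = (r cos θ, r sin θ) = (31.127778, -21.795905)
h = r sin θ − e = -21.795905 − 17 = -38.795905
x = r cos θ + √(L² − h²) = 31.127778 + √(51529.0 − 1505.1222) = 31.127778 + 223.660184 = 254.787961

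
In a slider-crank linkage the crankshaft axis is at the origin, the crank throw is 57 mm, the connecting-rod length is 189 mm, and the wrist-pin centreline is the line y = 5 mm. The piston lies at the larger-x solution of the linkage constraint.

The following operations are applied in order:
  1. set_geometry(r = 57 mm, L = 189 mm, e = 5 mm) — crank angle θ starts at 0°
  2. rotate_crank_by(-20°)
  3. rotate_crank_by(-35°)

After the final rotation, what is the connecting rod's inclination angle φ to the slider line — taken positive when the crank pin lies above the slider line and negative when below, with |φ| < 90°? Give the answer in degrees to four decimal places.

-15.8727

set_geometry: r = 57 mm, L = 189 mm, e = 5 mm; θ ← 0°
rotate_crank_by(-20°): θ ← 0° -20° = -20°
rotate_crank_by(-35°): θ ← -20° -35° = -55°
crank pin P = (r cos θ, r sin θ) = (32.693857, -46.691667)
h = r sin θ − e = -46.691667 − 5 = -51.691667
sin φ = h / L = -51.691667 / 189 = -0.27350088
φ = arcsin(-0.27350088) = -15.872696°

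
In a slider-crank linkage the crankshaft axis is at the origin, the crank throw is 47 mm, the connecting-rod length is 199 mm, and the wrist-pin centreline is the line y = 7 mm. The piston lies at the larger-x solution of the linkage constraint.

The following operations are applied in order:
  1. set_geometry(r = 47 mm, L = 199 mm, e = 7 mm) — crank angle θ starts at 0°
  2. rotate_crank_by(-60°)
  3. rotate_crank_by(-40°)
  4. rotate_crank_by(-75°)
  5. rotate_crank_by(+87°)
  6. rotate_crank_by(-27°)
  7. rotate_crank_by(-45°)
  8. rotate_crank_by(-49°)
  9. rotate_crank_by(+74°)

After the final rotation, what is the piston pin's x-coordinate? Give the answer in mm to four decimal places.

set_geometry: r = 47 mm, L = 199 mm, e = 7 mm; θ ← 0°
rotate_crank_by(-60°): θ ← 0° -60° = -60°
rotate_crank_by(-40°): θ ← -60° -40° = -100°
rotate_crank_by(-75°): θ ← -100° -75° = -175°
rotate_crank_by(+87°): θ ← -175° +87° = -88°
rotate_crank_by(-27°): θ ← -88° -27° = -115°
rotate_crank_by(-45°): θ ← -115° -45° = -160°
rotate_crank_by(-49°): θ ← -160° -49° = -209°
rotate_crank_by(+74°): θ ← -209° +74° = -135°
crank pin P = (r cos θ, r sin θ) = (-33.234019, -33.234019)
h = r sin θ − e = -33.234019 − 7 = -40.234019
x = r cos θ + √(L² − h²) = -33.234019 + √(39601.0 − 1618.7763) = -33.234019 + 194.890286 = 161.656268

161.6563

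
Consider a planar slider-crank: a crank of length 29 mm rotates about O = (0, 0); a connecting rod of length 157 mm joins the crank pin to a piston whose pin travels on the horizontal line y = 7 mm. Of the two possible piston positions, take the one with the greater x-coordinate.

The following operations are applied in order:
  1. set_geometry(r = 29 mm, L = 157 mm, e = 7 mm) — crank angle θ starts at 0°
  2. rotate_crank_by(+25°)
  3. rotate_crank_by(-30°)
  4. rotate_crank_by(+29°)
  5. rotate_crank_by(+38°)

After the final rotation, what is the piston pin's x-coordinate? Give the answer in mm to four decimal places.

169.5083

set_geometry: r = 29 mm, L = 157 mm, e = 7 mm; θ ← 0°
rotate_crank_by(+25°): θ ← 0° +25° = 25°
rotate_crank_by(-30°): θ ← 25° -30° = -5°
rotate_crank_by(+29°): θ ← -5° +29° = 24°
rotate_crank_by(+38°): θ ← 24° +38° = 62°
crank pin P = (r cos θ, r sin θ) = (13.614675, 25.605480)
h = r sin θ − e = 25.605480 − 7 = 18.605480
x = r cos θ + √(L² − h²) = 13.614675 + √(24649.0 − 346.1639) = 13.614675 + 155.893669 = 169.508345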